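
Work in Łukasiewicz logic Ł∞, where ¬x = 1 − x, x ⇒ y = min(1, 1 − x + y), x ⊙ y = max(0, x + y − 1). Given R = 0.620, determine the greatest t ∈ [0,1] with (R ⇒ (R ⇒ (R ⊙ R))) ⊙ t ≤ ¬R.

R ⊙ R = max(0, 0.620 + 0.620 − 1) = max(0, 0.240) = 0.240
R ⇒ (R ⊙ R) = min(1, 1 − 0.620 + 0.240) = min(1, 0.620) = 0.620
R ⇒ (R ⇒ (R ⊙ R)) = min(1, 1 − 0.620 + 0.620) = min(1, 1.000) = 1.000
So the left factor is R ⇒ (R ⇒ (R ⊙ R)) = 1.000.
¬R = 1 − 0.620 = 0.380
So the right-hand bound is ¬R = 0.380.
The residuum of the Łukasiewicz t-norm gives the supremum: min(1, 1 − 1.000 + 0.380).
1 − 1.000 + 0.380 = 0.380, so t = min(1, 0.380) = 0.380.
Check: 1.000 ⊙ 0.380 = max(0, 0.380) = 0.380 ≤ 0.380.

0.380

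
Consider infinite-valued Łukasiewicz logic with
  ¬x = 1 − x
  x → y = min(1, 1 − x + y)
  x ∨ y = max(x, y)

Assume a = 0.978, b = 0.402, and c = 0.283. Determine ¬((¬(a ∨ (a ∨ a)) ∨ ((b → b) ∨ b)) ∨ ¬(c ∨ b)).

0.000

a ∨ a = max(0.978, 0.978) = 0.978
a ∨ (a ∨ a) = max(0.978, 0.978) = 0.978
¬(a ∨ (a ∨ a)) = 1 − 0.978 = 0.022
b → b = min(1, 1 − 0.402 + 0.402) = min(1, 1.000) = 1.000
(b → b) ∨ b = max(1.000, 0.402) = 1.000
¬(a ∨ (a ∨ a)) ∨ ((b → b) ∨ b) = max(0.022, 1.000) = 1.000
c ∨ b = max(0.283, 0.402) = 0.402
¬(c ∨ b) = 1 − 0.402 = 0.598
(¬(a ∨ (a ∨ a)) ∨ ((b → b) ∨ b)) ∨ ¬(c ∨ b) = max(1.000, 0.598) = 1.000
¬((¬(a ∨ (a ∨ a)) ∨ ((b → b) ∨ b)) ∨ ¬(c ∨ b)) = 1 − 1.000 = 0.000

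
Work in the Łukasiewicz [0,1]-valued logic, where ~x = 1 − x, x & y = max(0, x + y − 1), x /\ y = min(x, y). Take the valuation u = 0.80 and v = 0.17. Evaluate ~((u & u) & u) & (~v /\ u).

0.40

u & u = max(0, 0.80 + 0.80 − 1) = max(0, 0.60) = 0.60
(u & u) & u = max(0, 0.60 + 0.80 − 1) = max(0, 0.40) = 0.40
~((u & u) & u) = 1 − 0.40 = 0.60
~v = 1 − 0.17 = 0.83
~v /\ u = min(0.83, 0.80) = 0.80
~((u & u) & u) & (~v /\ u) = max(0, 0.60 + 0.80 − 1) = max(0, 0.40) = 0.40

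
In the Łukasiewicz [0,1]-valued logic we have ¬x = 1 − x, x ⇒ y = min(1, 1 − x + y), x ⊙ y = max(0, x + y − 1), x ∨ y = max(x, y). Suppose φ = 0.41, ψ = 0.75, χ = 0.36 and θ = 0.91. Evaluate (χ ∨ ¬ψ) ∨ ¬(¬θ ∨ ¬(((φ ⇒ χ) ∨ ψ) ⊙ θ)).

¬ψ = 1 − 0.75 = 0.25
χ ∨ ¬ψ = max(0.36, 0.25) = 0.36
¬θ = 1 − 0.91 = 0.09
φ ⇒ χ = min(1, 1 − 0.41 + 0.36) = min(1, 0.95) = 0.95
(φ ⇒ χ) ∨ ψ = max(0.95, 0.75) = 0.95
((φ ⇒ χ) ∨ ψ) ⊙ θ = max(0, 0.95 + 0.91 − 1) = max(0, 0.86) = 0.86
¬(((φ ⇒ χ) ∨ ψ) ⊙ θ) = 1 − 0.86 = 0.14
¬θ ∨ ¬(((φ ⇒ χ) ∨ ψ) ⊙ θ) = max(0.09, 0.14) = 0.14
¬(¬θ ∨ ¬(((φ ⇒ χ) ∨ ψ) ⊙ θ)) = 1 − 0.14 = 0.86
(χ ∨ ¬ψ) ∨ ¬(¬θ ∨ ¬(((φ ⇒ χ) ∨ ψ) ⊙ θ)) = max(0.36, 0.86) = 0.86

0.86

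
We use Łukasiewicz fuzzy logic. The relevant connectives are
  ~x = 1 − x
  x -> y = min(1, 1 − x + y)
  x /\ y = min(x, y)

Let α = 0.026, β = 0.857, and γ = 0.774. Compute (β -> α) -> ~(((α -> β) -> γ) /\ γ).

1.000

β -> α = min(1, 1 − 0.857 + 0.026) = min(1, 0.169) = 0.169
α -> β = min(1, 1 − 0.026 + 0.857) = min(1, 1.831) = 1.000
(α -> β) -> γ = min(1, 1 − 1.000 + 0.774) = min(1, 0.774) = 0.774
((α -> β) -> γ) /\ γ = min(0.774, 0.774) = 0.774
~(((α -> β) -> γ) /\ γ) = 1 − 0.774 = 0.226
(β -> α) -> ~(((α -> β) -> γ) /\ γ) = min(1, 1 − 0.169 + 0.226) = min(1, 1.057) = 1.000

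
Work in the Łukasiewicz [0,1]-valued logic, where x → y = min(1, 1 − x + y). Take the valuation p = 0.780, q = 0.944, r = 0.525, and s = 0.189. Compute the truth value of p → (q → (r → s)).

r → s = min(1, 1 − 0.525 + 0.189) = min(1, 0.664) = 0.664
q → (r → s) = min(1, 1 − 0.944 + 0.664) = min(1, 0.720) = 0.720
p → (q → (r → s)) = min(1, 1 − 0.780 + 0.720) = min(1, 0.940) = 0.940

0.940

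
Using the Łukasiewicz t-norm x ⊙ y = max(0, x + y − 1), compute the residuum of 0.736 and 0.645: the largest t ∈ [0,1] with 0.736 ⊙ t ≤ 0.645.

0.909

The residuum of the Łukasiewicz t-norm gives the supremum: min(1, 1 − 0.736 + 0.645).
1 − 0.736 + 0.645 = 0.909, so t = min(1, 0.909) = 0.909.
Check: 0.736 ⊙ 0.909 = max(0, 0.645) = 0.645 ≤ 0.645.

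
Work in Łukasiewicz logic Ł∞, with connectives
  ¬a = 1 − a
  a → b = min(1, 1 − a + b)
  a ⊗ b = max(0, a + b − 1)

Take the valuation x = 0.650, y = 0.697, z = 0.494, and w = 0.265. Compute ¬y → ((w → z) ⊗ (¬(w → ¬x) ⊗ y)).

¬y = 1 − 0.697 = 0.303
w → z = min(1, 1 − 0.265 + 0.494) = min(1, 1.229) = 1.000
¬x = 1 − 0.650 = 0.350
w → ¬x = min(1, 1 − 0.265 + 0.350) = min(1, 1.085) = 1.000
¬(w → ¬x) = 1 − 1.000 = 0.000
¬(w → ¬x) ⊗ y = max(0, 0.000 + 0.697 − 1) = max(0, -0.303) = 0.000
(w → z) ⊗ (¬(w → ¬x) ⊗ y) = max(0, 1.000 + 0.000 − 1) = max(0, 0.000) = 0.000
¬y → ((w → z) ⊗ (¬(w → ¬x) ⊗ y)) = min(1, 1 − 0.303 + 0.000) = min(1, 0.697) = 0.697

0.697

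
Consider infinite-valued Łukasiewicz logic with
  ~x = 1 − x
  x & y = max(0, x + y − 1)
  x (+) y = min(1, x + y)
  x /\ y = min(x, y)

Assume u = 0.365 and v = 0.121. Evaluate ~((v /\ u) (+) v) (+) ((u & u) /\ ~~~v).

0.758

v /\ u = min(0.121, 0.365) = 0.121
(v /\ u) (+) v = min(1, 0.121 + 0.121) = min(1, 0.242) = 0.242
~((v /\ u) (+) v) = 1 − 0.242 = 0.758
u & u = max(0, 0.365 + 0.365 − 1) = max(0, -0.270) = 0.000
~v = 1 − 0.121 = 0.879
~~v = 1 − 0.879 = 0.121
~~~v = 1 − 0.121 = 0.879
(u & u) /\ ~~~v = min(0.000, 0.879) = 0.000
~((v /\ u) (+) v) (+) ((u & u) /\ ~~~v) = min(1, 0.758 + 0.000) = min(1, 0.758) = 0.758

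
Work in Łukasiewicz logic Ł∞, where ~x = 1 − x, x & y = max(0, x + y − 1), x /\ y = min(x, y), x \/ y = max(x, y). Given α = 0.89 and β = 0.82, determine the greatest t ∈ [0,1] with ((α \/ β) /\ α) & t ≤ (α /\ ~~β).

0.93

α \/ β = max(0.89, 0.82) = 0.89
(α \/ β) /\ α = min(0.89, 0.89) = 0.89
So the left factor is (α \/ β) /\ α = 0.89.
~β = 1 − 0.82 = 0.18
~~β = 1 − 0.18 = 0.82
α /\ ~~β = min(0.89, 0.82) = 0.82
So the right-hand bound is α /\ ~~β = 0.82.
The residuum of the Łukasiewicz t-norm gives the supremum: min(1, 1 − 0.89 + 0.82).
1 − 0.89 + 0.82 = 0.93, so t = min(1, 0.93) = 0.93.
Check: 0.89 & 0.93 = max(0, 0.82) = 0.82 ≤ 0.82.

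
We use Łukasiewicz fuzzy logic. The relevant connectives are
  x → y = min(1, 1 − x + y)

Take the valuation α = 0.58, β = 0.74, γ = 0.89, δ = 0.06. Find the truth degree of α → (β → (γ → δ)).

γ → δ = min(1, 1 − 0.89 + 0.06) = min(1, 0.17) = 0.17
β → (γ → δ) = min(1, 1 − 0.74 + 0.17) = min(1, 0.43) = 0.43
α → (β → (γ → δ)) = min(1, 1 − 0.58 + 0.43) = min(1, 0.85) = 0.85

0.85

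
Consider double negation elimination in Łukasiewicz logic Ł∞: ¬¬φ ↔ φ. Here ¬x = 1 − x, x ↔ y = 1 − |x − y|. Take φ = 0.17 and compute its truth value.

1.00

¬φ = 1 − 0.17 = 0.83
¬¬φ = 1 − 0.83 = 0.17
¬¬φ ↔ φ = 1 − |0.17 − 0.17| = 1 − 0.00 = 1.00
(As expected: always 1 in Ł∞ since negation is involutive.)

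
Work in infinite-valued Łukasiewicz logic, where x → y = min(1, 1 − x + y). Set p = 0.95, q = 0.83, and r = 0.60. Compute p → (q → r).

q → r = min(1, 1 − 0.83 + 0.60) = min(1, 0.77) = 0.77
p → (q → r) = min(1, 1 − 0.95 + 0.77) = min(1, 0.82) = 0.82

0.82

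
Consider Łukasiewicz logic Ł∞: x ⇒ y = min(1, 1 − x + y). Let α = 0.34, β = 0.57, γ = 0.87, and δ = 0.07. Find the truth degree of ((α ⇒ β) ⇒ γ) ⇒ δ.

0.20

α ⇒ β = min(1, 1 − 0.34 + 0.57) = min(1, 1.23) = 1.00
(α ⇒ β) ⇒ γ = min(1, 1 − 1.00 + 0.87) = min(1, 0.87) = 0.87
((α ⇒ β) ⇒ γ) ⇒ δ = min(1, 1 − 0.87 + 0.07) = min(1, 0.20) = 0.20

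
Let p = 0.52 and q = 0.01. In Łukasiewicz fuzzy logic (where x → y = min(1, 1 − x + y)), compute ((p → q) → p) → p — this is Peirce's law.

p → q = min(1, 1 − 0.52 + 0.01) = min(1, 0.49) = 0.49
(p → q) → p = min(1, 1 − 0.49 + 0.52) = min(1, 1.03) = 1.00
((p → q) → p) → p = min(1, 1 − 1.00 + 0.52) = min(1, 0.52) = 0.52
(The value 0.52 < 1 shows this instance is not satisfied; not a Ł∞-tautology in general.)

0.52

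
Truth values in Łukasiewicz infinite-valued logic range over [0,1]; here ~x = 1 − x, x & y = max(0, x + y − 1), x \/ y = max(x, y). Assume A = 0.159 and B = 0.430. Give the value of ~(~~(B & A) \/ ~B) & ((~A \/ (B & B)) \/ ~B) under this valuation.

B & A = max(0, 0.430 + 0.159 − 1) = max(0, -0.411) = 0.000
~(B & A) = 1 − 0.000 = 1.000
~~(B & A) = 1 − 1.000 = 0.000
~B = 1 − 0.430 = 0.570
~~(B & A) \/ ~B = max(0.000, 0.570) = 0.570
~(~~(B & A) \/ ~B) = 1 − 0.570 = 0.430
~A = 1 − 0.159 = 0.841
B & B = max(0, 0.430 + 0.430 − 1) = max(0, -0.140) = 0.000
~A \/ (B & B) = max(0.841, 0.000) = 0.841
(~A \/ (B & B)) \/ ~B = max(0.841, 0.570) = 0.841
~(~~(B & A) \/ ~B) & ((~A \/ (B & B)) \/ ~B) = max(0, 0.430 + 0.841 − 1) = max(0, 0.271) = 0.271

0.271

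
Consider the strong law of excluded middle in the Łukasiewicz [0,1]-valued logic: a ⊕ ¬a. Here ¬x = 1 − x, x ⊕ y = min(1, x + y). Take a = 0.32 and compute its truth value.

¬a = 1 − 0.32 = 0.68
a ⊕ ¬a = min(1, 0.32 + 0.68) = min(1, 1.00) = 1.00
(As expected: always 1 in Ł∞ since a ⊕ (1−a) = 1.)

1.00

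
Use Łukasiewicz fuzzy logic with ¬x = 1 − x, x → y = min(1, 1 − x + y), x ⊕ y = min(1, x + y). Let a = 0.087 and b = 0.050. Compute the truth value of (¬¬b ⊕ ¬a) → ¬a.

0.950

¬b = 1 − 0.050 = 0.950
¬¬b = 1 − 0.950 = 0.050
¬a = 1 − 0.087 = 0.913
¬¬b ⊕ ¬a = min(1, 0.050 + 0.913) = min(1, 0.963) = 0.963
(¬¬b ⊕ ¬a) → ¬a = min(1, 1 − 0.963 + 0.913) = min(1, 0.950) = 0.950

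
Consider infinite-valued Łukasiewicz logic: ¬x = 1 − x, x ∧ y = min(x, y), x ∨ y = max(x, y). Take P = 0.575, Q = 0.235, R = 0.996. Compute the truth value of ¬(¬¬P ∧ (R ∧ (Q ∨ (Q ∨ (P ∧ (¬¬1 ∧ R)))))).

0.425

¬P = 1 − 0.575 = 0.425
¬¬P = 1 − 0.425 = 0.575
¬1 = 1 − 1.000 = 0.000
¬¬1 = 1 − 0.000 = 1.000
¬¬1 ∧ R = min(1.000, 0.996) = 0.996
P ∧ (¬¬1 ∧ R) = min(0.575, 0.996) = 0.575
Q ∨ (P ∧ (¬¬1 ∧ R)) = max(0.235, 0.575) = 0.575
Q ∨ (Q ∨ (P ∧ (¬¬1 ∧ R))) = max(0.235, 0.575) = 0.575
R ∧ (Q ∨ (Q ∨ (P ∧ (¬¬1 ∧ R)))) = min(0.996, 0.575) = 0.575
¬¬P ∧ (R ∧ (Q ∨ (Q ∨ (P ∧ (¬¬1 ∧ R))))) = min(0.575, 0.575) = 0.575
¬(¬¬P ∧ (R ∧ (Q ∨ (Q ∨ (P ∧ (¬¬1 ∧ R)))))) = 1 − 0.575 = 0.425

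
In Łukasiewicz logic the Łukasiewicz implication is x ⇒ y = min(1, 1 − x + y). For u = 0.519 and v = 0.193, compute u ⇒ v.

u ⇒ v = min(1, 1 − 0.519 + 0.193) = min(1, 0.674) = 0.674
For comparison, the Gödel implication (1 if x ≤ y else y) would give 0.193.

0.674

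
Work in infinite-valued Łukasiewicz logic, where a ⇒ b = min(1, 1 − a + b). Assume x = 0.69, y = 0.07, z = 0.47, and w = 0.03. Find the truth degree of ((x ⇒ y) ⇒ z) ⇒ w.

x ⇒ y = min(1, 1 − 0.69 + 0.07) = min(1, 0.38) = 0.38
(x ⇒ y) ⇒ z = min(1, 1 − 0.38 + 0.47) = min(1, 1.09) = 1.00
((x ⇒ y) ⇒ z) ⇒ w = min(1, 1 − 1.00 + 0.03) = min(1, 0.03) = 0.03

0.03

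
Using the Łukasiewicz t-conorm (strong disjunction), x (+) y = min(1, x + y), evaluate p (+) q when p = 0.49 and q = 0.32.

0.81

p (+) q = min(1, 0.49 + 0.32) = min(1, 0.81) = 0.81
For comparison, the Gödel t-conorm max(x, y) would give 0.49.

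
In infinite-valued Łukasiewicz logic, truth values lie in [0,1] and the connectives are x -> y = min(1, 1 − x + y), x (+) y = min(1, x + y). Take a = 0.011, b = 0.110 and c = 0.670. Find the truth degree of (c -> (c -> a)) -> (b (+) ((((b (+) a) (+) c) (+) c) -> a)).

0.450

c -> a = min(1, 1 − 0.670 + 0.011) = min(1, 0.341) = 0.341
c -> (c -> a) = min(1, 1 − 0.670 + 0.341) = min(1, 0.671) = 0.671
b (+) a = min(1, 0.110 + 0.011) = min(1, 0.121) = 0.121
(b (+) a) (+) c = min(1, 0.121 + 0.670) = min(1, 0.791) = 0.791
((b (+) a) (+) c) (+) c = min(1, 0.791 + 0.670) = min(1, 1.461) = 1.000
(((b (+) a) (+) c) (+) c) -> a = min(1, 1 − 1.000 + 0.011) = min(1, 0.011) = 0.011
b (+) ((((b (+) a) (+) c) (+) c) -> a) = min(1, 0.110 + 0.011) = min(1, 0.121) = 0.121
(c -> (c -> a)) -> (b (+) ((((b (+) a) (+) c) (+) c) -> a)) = min(1, 1 − 0.671 + 0.121) = min(1, 0.450) = 0.450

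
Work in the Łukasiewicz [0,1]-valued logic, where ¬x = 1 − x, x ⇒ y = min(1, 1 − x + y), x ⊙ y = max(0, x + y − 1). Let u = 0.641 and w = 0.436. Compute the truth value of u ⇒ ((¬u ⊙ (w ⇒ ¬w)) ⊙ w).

¬u = 1 − 0.641 = 0.359
¬w = 1 − 0.436 = 0.564
w ⇒ ¬w = min(1, 1 − 0.436 + 0.564) = min(1, 1.128) = 1.000
¬u ⊙ (w ⇒ ¬w) = max(0, 0.359 + 1.000 − 1) = max(0, 0.359) = 0.359
(¬u ⊙ (w ⇒ ¬w)) ⊙ w = max(0, 0.359 + 0.436 − 1) = max(0, -0.205) = 0.000
u ⇒ ((¬u ⊙ (w ⇒ ¬w)) ⊙ w) = min(1, 1 − 0.641 + 0.000) = min(1, 0.359) = 0.359

0.359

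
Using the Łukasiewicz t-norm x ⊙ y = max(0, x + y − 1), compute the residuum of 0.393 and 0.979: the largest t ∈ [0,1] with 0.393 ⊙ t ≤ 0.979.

1.000

The residuum of the Łukasiewicz t-norm gives the supremum: min(1, 1 − 0.393 + 0.979).
1 − 0.393 + 0.979 = 1.586, so t = min(1, 1.586) = 1.000.
Check: 0.393 ⊙ 1.000 = max(0, 0.393) = 0.393 ≤ 0.979.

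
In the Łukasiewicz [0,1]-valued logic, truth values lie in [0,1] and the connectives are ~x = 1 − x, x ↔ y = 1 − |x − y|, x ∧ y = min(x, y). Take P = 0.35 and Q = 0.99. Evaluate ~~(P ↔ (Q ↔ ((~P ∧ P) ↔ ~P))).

0.64

~P = 1 − 0.35 = 0.65
~P ∧ P = min(0.65, 0.35) = 0.35
(~P ∧ P) ↔ ~P = 1 − |0.35 − 0.65| = 1 − 0.30 = 0.70
Q ↔ ((~P ∧ P) ↔ ~P) = 1 − |0.99 − 0.70| = 1 − 0.29 = 0.71
P ↔ (Q ↔ ((~P ∧ P) ↔ ~P)) = 1 − |0.35 − 0.71| = 1 − 0.36 = 0.64
~(P ↔ (Q ↔ ((~P ∧ P) ↔ ~P))) = 1 − 0.64 = 0.36
~~(P ↔ (Q ↔ ((~P ∧ P) ↔ ~P))) = 1 − 0.36 = 0.64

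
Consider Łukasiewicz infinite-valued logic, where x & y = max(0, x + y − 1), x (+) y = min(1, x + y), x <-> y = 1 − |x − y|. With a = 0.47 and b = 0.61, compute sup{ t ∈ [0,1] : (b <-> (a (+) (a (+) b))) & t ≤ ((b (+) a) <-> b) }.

1.00

a (+) b = min(1, 0.47 + 0.61) = min(1, 1.08) = 1.00
a (+) (a (+) b) = min(1, 0.47 + 1.00) = min(1, 1.47) = 1.00
b <-> (a (+) (a (+) b)) = 1 − |0.61 − 1.00| = 1 − 0.39 = 0.61
So the left factor is b <-> (a (+) (a (+) b)) = 0.61.
b (+) a = min(1, 0.61 + 0.47) = min(1, 1.08) = 1.00
(b (+) a) <-> b = 1 − |1.00 − 0.61| = 1 − 0.39 = 0.61
So the right-hand bound is (b (+) a) <-> b = 0.61.
The residuum of the Łukasiewicz t-norm gives the supremum: min(1, 1 − 0.61 + 0.61).
1 − 0.61 + 0.61 = 1.00, so t = min(1, 1.00) = 1.00.
Check: 0.61 & 1.00 = max(0, 0.61) = 0.61 ≤ 0.61.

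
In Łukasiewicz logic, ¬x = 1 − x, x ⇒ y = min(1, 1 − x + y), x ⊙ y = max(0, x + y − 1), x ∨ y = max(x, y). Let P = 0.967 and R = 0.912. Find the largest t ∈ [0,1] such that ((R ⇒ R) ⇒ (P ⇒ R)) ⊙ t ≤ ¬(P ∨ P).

R ⇒ R = min(1, 1 − 0.912 + 0.912) = min(1, 1.000) = 1.000
P ⇒ R = min(1, 1 − 0.967 + 0.912) = min(1, 0.945) = 0.945
(R ⇒ R) ⇒ (P ⇒ R) = min(1, 1 − 1.000 + 0.945) = min(1, 0.945) = 0.945
So the left factor is (R ⇒ R) ⇒ (P ⇒ R) = 0.945.
P ∨ P = max(0.967, 0.967) = 0.967
¬(P ∨ P) = 1 − 0.967 = 0.033
So the right-hand bound is ¬(P ∨ P) = 0.033.
The residuum of the Łukasiewicz t-norm gives the supremum: min(1, 1 − 0.945 + 0.033).
1 − 0.945 + 0.033 = 0.088, so t = min(1, 0.088) = 0.088.
Check: 0.945 ⊙ 0.088 = max(0, 0.033) = 0.033 ≤ 0.033.

0.088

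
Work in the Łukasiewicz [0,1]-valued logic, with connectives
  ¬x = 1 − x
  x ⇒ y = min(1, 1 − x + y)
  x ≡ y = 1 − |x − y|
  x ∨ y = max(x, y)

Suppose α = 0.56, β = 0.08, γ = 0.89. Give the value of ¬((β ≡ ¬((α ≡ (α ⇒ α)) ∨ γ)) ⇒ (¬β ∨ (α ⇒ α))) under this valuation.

0.00

α ⇒ α = min(1, 1 − 0.56 + 0.56) = min(1, 1.00) = 1.00
α ≡ (α ⇒ α) = 1 − |0.56 − 1.00| = 1 − 0.44 = 0.56
(α ≡ (α ⇒ α)) ∨ γ = max(0.56, 0.89) = 0.89
¬((α ≡ (α ⇒ α)) ∨ γ) = 1 − 0.89 = 0.11
β ≡ ¬((α ≡ (α ⇒ α)) ∨ γ) = 1 − |0.08 − 0.11| = 1 − 0.03 = 0.97
¬β = 1 − 0.08 = 0.92
¬β ∨ (α ⇒ α) = max(0.92, 1.00) = 1.00
(β ≡ ¬((α ≡ (α ⇒ α)) ∨ γ)) ⇒ (¬β ∨ (α ⇒ α)) = min(1, 1 − 0.97 + 1.00) = min(1, 1.03) = 1.00
¬((β ≡ ¬((α ≡ (α ⇒ α)) ∨ γ)) ⇒ (¬β ∨ (α ⇒ α))) = 1 − 1.00 = 0.00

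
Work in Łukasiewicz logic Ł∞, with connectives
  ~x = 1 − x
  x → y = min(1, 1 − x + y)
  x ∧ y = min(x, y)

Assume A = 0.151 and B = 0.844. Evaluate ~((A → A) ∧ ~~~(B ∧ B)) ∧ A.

0.151

A → A = min(1, 1 − 0.151 + 0.151) = min(1, 1.000) = 1.000
B ∧ B = min(0.844, 0.844) = 0.844
~(B ∧ B) = 1 − 0.844 = 0.156
~~(B ∧ B) = 1 − 0.156 = 0.844
~~~(B ∧ B) = 1 − 0.844 = 0.156
(A → A) ∧ ~~~(B ∧ B) = min(1.000, 0.156) = 0.156
~((A → A) ∧ ~~~(B ∧ B)) = 1 − 0.156 = 0.844
~((A → A) ∧ ~~~(B ∧ B)) ∧ A = min(0.844, 0.151) = 0.151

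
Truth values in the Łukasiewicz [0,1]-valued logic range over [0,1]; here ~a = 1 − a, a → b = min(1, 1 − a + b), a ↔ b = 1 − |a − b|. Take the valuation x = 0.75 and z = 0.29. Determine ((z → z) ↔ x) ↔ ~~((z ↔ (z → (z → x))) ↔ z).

0.75

z → z = min(1, 1 − 0.29 + 0.29) = min(1, 1.00) = 1.00
(z → z) ↔ x = 1 − |1.00 − 0.75| = 1 − 0.25 = 0.75
z → x = min(1, 1 − 0.29 + 0.75) = min(1, 1.46) = 1.00
z → (z → x) = min(1, 1 − 0.29 + 1.00) = min(1, 1.71) = 1.00
z ↔ (z → (z → x)) = 1 − |0.29 − 1.00| = 1 − 0.71 = 0.29
(z ↔ (z → (z → x))) ↔ z = 1 − |0.29 − 0.29| = 1 − 0.00 = 1.00
~((z ↔ (z → (z → x))) ↔ z) = 1 − 1.00 = 0.00
~~((z ↔ (z → (z → x))) ↔ z) = 1 − 0.00 = 1.00
((z → z) ↔ x) ↔ ~~((z ↔ (z → (z → x))) ↔ z) = 1 − |0.75 − 1.00| = 1 − 0.25 = 0.75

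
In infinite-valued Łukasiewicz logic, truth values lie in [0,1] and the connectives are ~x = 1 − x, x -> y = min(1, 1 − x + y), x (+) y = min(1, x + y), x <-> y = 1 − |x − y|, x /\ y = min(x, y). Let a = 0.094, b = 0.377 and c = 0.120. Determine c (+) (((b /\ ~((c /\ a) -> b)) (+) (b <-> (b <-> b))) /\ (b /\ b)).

c /\ a = min(0.120, 0.094) = 0.094
(c /\ a) -> b = min(1, 1 − 0.094 + 0.377) = min(1, 1.283) = 1.000
~((c /\ a) -> b) = 1 − 1.000 = 0.000
b /\ ~((c /\ a) -> b) = min(0.377, 0.000) = 0.000
b <-> b = 1 − |0.377 − 0.377| = 1 − 0.000 = 1.000
b <-> (b <-> b) = 1 − |0.377 − 1.000| = 1 − 0.623 = 0.377
(b /\ ~((c /\ a) -> b)) (+) (b <-> (b <-> b)) = min(1, 0.000 + 0.377) = min(1, 0.377) = 0.377
b /\ b = min(0.377, 0.377) = 0.377
((b /\ ~((c /\ a) -> b)) (+) (b <-> (b <-> b))) /\ (b /\ b) = min(0.377, 0.377) = 0.377
c (+) (((b /\ ~((c /\ a) -> b)) (+) (b <-> (b <-> b))) /\ (b /\ b)) = min(1, 0.120 + 0.377) = min(1, 0.497) = 0.497

0.497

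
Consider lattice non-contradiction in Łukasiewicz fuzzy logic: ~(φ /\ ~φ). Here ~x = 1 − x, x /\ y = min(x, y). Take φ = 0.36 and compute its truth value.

~φ = 1 − 0.36 = 0.64
φ /\ ~φ = min(0.36, 0.64) = 0.36
~(φ /\ ~φ) = 1 − 0.36 = 0.64
(The value 0.64 < 1 shows this instance is not satisfied; not a Ł∞-tautology — its value is 1 − min(a, 1−a).)

0.64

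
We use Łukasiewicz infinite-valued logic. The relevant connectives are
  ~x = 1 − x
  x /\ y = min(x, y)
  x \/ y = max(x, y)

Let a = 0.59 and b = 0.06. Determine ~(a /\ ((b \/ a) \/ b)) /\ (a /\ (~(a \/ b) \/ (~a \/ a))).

b \/ a = max(0.06, 0.59) = 0.59
(b \/ a) \/ b = max(0.59, 0.06) = 0.59
a /\ ((b \/ a) \/ b) = min(0.59, 0.59) = 0.59
~(a /\ ((b \/ a) \/ b)) = 1 − 0.59 = 0.41
a \/ b = max(0.59, 0.06) = 0.59
~(a \/ b) = 1 − 0.59 = 0.41
~a = 1 − 0.59 = 0.41
~a \/ a = max(0.41, 0.59) = 0.59
~(a \/ b) \/ (~a \/ a) = max(0.41, 0.59) = 0.59
a /\ (~(a \/ b) \/ (~a \/ a)) = min(0.59, 0.59) = 0.59
~(a /\ ((b \/ a) \/ b)) /\ (a /\ (~(a \/ b) \/ (~a \/ a))) = min(0.41, 0.59) = 0.41

0.41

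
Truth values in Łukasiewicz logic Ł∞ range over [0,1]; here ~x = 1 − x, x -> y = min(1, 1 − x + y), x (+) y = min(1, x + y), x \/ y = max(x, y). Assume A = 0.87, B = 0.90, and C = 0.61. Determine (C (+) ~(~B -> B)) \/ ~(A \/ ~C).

0.61

~B = 1 − 0.90 = 0.10
~B -> B = min(1, 1 − 0.10 + 0.90) = min(1, 1.80) = 1.00
~(~B -> B) = 1 − 1.00 = 0.00
C (+) ~(~B -> B) = min(1, 0.61 + 0.00) = min(1, 0.61) = 0.61
~C = 1 − 0.61 = 0.39
A \/ ~C = max(0.87, 0.39) = 0.87
~(A \/ ~C) = 1 − 0.87 = 0.13
(C (+) ~(~B -> B)) \/ ~(A \/ ~C) = max(0.61, 0.13) = 0.61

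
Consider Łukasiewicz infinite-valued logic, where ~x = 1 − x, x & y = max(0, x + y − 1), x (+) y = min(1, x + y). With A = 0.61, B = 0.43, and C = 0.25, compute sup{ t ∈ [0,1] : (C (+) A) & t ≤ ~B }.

0.71

C (+) A = min(1, 0.25 + 0.61) = min(1, 0.86) = 0.86
So the left factor is C (+) A = 0.86.
~B = 1 − 0.43 = 0.57
So the right-hand bound is ~B = 0.57.
The residuum of the Łukasiewicz t-norm gives the supremum: min(1, 1 − 0.86 + 0.57).
1 − 0.86 + 0.57 = 0.71, so t = min(1, 0.71) = 0.71.
Check: 0.86 & 0.71 = max(0, 0.57) = 0.57 ≤ 0.57.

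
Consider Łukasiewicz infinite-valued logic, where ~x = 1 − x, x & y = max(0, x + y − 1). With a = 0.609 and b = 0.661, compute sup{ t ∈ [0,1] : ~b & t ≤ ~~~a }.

~b = 1 − 0.661 = 0.339
So the left factor is ~b = 0.339.
~a = 1 − 0.609 = 0.391
~~a = 1 − 0.391 = 0.609
~~~a = 1 − 0.609 = 0.391
So the right-hand bound is ~~~a = 0.391.
The residuum of the Łukasiewicz t-norm gives the supremum: min(1, 1 − 0.339 + 0.391).
1 − 0.339 + 0.391 = 1.052, so t = min(1, 1.052) = 1.000.
Check: 0.339 & 1.000 = max(0, 0.339) = 0.339 ≤ 0.391.

1.000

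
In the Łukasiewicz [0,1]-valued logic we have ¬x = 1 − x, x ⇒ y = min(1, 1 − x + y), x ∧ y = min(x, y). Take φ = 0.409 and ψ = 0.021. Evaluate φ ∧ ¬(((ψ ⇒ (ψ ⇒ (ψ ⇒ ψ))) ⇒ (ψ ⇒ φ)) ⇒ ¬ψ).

ψ ⇒ ψ = min(1, 1 − 0.021 + 0.021) = min(1, 1.000) = 1.000
ψ ⇒ (ψ ⇒ ψ) = min(1, 1 − 0.021 + 1.000) = min(1, 1.979) = 1.000
ψ ⇒ (ψ ⇒ (ψ ⇒ ψ)) = min(1, 1 − 0.021 + 1.000) = min(1, 1.979) = 1.000
ψ ⇒ φ = min(1, 1 − 0.021 + 0.409) = min(1, 1.388) = 1.000
(ψ ⇒ (ψ ⇒ (ψ ⇒ ψ))) ⇒ (ψ ⇒ φ) = min(1, 1 − 1.000 + 1.000) = min(1, 1.000) = 1.000
¬ψ = 1 − 0.021 = 0.979
((ψ ⇒ (ψ ⇒ (ψ ⇒ ψ))) ⇒ (ψ ⇒ φ)) ⇒ ¬ψ = min(1, 1 − 1.000 + 0.979) = min(1, 0.979) = 0.979
¬(((ψ ⇒ (ψ ⇒ (ψ ⇒ ψ))) ⇒ (ψ ⇒ φ)) ⇒ ¬ψ) = 1 − 0.979 = 0.021
φ ∧ ¬(((ψ ⇒ (ψ ⇒ (ψ ⇒ ψ))) ⇒ (ψ ⇒ φ)) ⇒ ¬ψ) = min(0.409, 0.021) = 0.021

0.021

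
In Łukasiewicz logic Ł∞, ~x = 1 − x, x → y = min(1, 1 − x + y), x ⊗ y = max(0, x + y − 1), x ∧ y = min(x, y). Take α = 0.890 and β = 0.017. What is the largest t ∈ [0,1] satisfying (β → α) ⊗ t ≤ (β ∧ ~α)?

β → α = min(1, 1 − 0.017 + 0.890) = min(1, 1.873) = 1.000
So the left factor is β → α = 1.000.
~α = 1 − 0.890 = 0.110
β ∧ ~α = min(0.017, 0.110) = 0.017
So the right-hand bound is β ∧ ~α = 0.017.
The residuum of the Łukasiewicz t-norm gives the supremum: min(1, 1 − 1.000 + 0.017).
1 − 1.000 + 0.017 = 0.017, so t = min(1, 0.017) = 0.017.
Check: 1.000 ⊗ 0.017 = max(0, 0.017) = 0.017 ≤ 0.017.

0.017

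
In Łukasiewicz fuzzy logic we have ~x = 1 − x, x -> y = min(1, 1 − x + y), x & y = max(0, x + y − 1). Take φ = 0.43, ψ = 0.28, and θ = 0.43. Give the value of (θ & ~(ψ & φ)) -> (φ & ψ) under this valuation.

ψ & φ = max(0, 0.28 + 0.43 − 1) = max(0, -0.29) = 0.00
~(ψ & φ) = 1 − 0.00 = 1.00
θ & ~(ψ & φ) = max(0, 0.43 + 1.00 − 1) = max(0, 0.43) = 0.43
φ & ψ = max(0, 0.43 + 0.28 − 1) = max(0, -0.29) = 0.00
(θ & ~(ψ & φ)) -> (φ & ψ) = min(1, 1 − 0.43 + 0.00) = min(1, 0.57) = 0.57

0.57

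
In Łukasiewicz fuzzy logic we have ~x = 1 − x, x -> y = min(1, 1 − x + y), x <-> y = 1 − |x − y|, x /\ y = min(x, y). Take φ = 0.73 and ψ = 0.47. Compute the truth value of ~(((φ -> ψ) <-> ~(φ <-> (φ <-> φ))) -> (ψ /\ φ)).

0.06

φ -> ψ = min(1, 1 − 0.73 + 0.47) = min(1, 0.74) = 0.74
φ <-> φ = 1 − |0.73 − 0.73| = 1 − 0.00 = 1.00
φ <-> (φ <-> φ) = 1 − |0.73 − 1.00| = 1 − 0.27 = 0.73
~(φ <-> (φ <-> φ)) = 1 − 0.73 = 0.27
(φ -> ψ) <-> ~(φ <-> (φ <-> φ)) = 1 − |0.74 − 0.27| = 1 − 0.47 = 0.53
ψ /\ φ = min(0.47, 0.73) = 0.47
((φ -> ψ) <-> ~(φ <-> (φ <-> φ))) -> (ψ /\ φ) = min(1, 1 − 0.53 + 0.47) = min(1, 0.94) = 0.94
~(((φ -> ψ) <-> ~(φ <-> (φ <-> φ))) -> (ψ /\ φ)) = 1 − 0.94 = 0.06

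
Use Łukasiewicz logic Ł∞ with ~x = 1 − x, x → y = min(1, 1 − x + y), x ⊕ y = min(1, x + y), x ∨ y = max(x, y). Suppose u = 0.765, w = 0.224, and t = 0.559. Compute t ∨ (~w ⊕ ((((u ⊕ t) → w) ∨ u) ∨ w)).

~w = 1 − 0.224 = 0.776
u ⊕ t = min(1, 0.765 + 0.559) = min(1, 1.324) = 1.000
(u ⊕ t) → w = min(1, 1 − 1.000 + 0.224) = min(1, 0.224) = 0.224
((u ⊕ t) → w) ∨ u = max(0.224, 0.765) = 0.765
(((u ⊕ t) → w) ∨ u) ∨ w = max(0.765, 0.224) = 0.765
~w ⊕ ((((u ⊕ t) → w) ∨ u) ∨ w) = min(1, 0.776 + 0.765) = min(1, 1.541) = 1.000
t ∨ (~w ⊕ ((((u ⊕ t) → w) ∨ u) ∨ w)) = max(0.559, 1.000) = 1.000

1.000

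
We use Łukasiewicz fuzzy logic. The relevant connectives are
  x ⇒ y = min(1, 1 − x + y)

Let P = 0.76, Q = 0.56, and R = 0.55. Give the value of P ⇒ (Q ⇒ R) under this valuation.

1.00

Q ⇒ R = min(1, 1 − 0.56 + 0.55) = min(1, 0.99) = 0.99
P ⇒ (Q ⇒ R) = min(1, 1 − 0.76 + 0.99) = min(1, 1.23) = 1.00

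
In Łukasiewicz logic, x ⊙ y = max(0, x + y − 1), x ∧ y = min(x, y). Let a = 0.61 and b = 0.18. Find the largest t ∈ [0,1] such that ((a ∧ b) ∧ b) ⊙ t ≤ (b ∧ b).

1.00

a ∧ b = min(0.61, 0.18) = 0.18
(a ∧ b) ∧ b = min(0.18, 0.18) = 0.18
So the left factor is (a ∧ b) ∧ b = 0.18.
b ∧ b = min(0.18, 0.18) = 0.18
So the right-hand bound is b ∧ b = 0.18.
The residuum of the Łukasiewicz t-norm gives the supremum: min(1, 1 − 0.18 + 0.18).
1 − 0.18 + 0.18 = 1.00, so t = min(1, 1.00) = 1.00.
Check: 0.18 ⊙ 1.00 = max(0, 0.18) = 0.18 ≤ 0.18.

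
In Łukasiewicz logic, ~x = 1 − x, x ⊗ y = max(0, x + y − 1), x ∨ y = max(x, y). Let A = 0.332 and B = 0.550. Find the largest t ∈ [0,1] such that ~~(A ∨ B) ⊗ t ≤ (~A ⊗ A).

0.450

A ∨ B = max(0.332, 0.550) = 0.550
~(A ∨ B) = 1 − 0.550 = 0.450
~~(A ∨ B) = 1 − 0.450 = 0.550
So the left factor is ~~(A ∨ B) = 0.550.
~A = 1 − 0.332 = 0.668
~A ⊗ A = max(0, 0.668 + 0.332 − 1) = max(0, 0.000) = 0.000
So the right-hand bound is ~A ⊗ A = 0.000.
The residuum of the Łukasiewicz t-norm gives the supremum: min(1, 1 − 0.550 + 0.000).
1 − 0.550 + 0.000 = 0.450, so t = min(1, 0.450) = 0.450.
Check: 0.550 ⊗ 0.450 = max(0, 0.000) = 0.000 ≤ 0.000.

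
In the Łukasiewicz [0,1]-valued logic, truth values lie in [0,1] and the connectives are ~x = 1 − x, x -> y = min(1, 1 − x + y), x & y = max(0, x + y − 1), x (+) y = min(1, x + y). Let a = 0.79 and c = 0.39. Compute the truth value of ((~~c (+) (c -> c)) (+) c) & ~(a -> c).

0.40

~c = 1 − 0.39 = 0.61
~~c = 1 − 0.61 = 0.39
c -> c = min(1, 1 − 0.39 + 0.39) = min(1, 1.00) = 1.00
~~c (+) (c -> c) = min(1, 0.39 + 1.00) = min(1, 1.39) = 1.00
(~~c (+) (c -> c)) (+) c = min(1, 1.00 + 0.39) = min(1, 1.39) = 1.00
a -> c = min(1, 1 − 0.79 + 0.39) = min(1, 0.60) = 0.60
~(a -> c) = 1 − 0.60 = 0.40
((~~c (+) (c -> c)) (+) c) & ~(a -> c) = max(0, 1.00 + 0.40 − 1) = max(0, 0.40) = 0.40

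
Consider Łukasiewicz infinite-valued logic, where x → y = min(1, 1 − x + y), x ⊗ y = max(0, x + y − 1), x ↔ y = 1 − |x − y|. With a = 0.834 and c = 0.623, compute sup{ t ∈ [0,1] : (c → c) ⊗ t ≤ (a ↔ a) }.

c → c = min(1, 1 − 0.623 + 0.623) = min(1, 1.000) = 1.000
So the left factor is c → c = 1.000.
a ↔ a = 1 − |0.834 − 0.834| = 1 − 0.000 = 1.000
So the right-hand bound is a ↔ a = 1.000.
The residuum of the Łukasiewicz t-norm gives the supremum: min(1, 1 − 1.000 + 1.000).
1 − 1.000 + 1.000 = 1.000, so t = min(1, 1.000) = 1.000.
Check: 1.000 ⊗ 1.000 = max(0, 1.000) = 1.000 ≤ 1.000.

1.000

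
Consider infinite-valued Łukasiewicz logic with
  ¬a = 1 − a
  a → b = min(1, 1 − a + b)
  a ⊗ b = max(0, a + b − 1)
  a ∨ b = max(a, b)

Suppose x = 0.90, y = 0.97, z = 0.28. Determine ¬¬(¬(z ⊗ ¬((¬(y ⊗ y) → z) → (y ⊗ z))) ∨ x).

0.97

y ⊗ y = max(0, 0.97 + 0.97 − 1) = max(0, 0.94) = 0.94
¬(y ⊗ y) = 1 − 0.94 = 0.06
¬(y ⊗ y) → z = min(1, 1 − 0.06 + 0.28) = min(1, 1.22) = 1.00
y ⊗ z = max(0, 0.97 + 0.28 − 1) = max(0, 0.25) = 0.25
(¬(y ⊗ y) → z) → (y ⊗ z) = min(1, 1 − 1.00 + 0.25) = min(1, 0.25) = 0.25
¬((¬(y ⊗ y) → z) → (y ⊗ z)) = 1 − 0.25 = 0.75
z ⊗ ¬((¬(y ⊗ y) → z) → (y ⊗ z)) = max(0, 0.28 + 0.75 − 1) = max(0, 0.03) = 0.03
¬(z ⊗ ¬((¬(y ⊗ y) → z) → (y ⊗ z))) = 1 − 0.03 = 0.97
¬(z ⊗ ¬((¬(y ⊗ y) → z) → (y ⊗ z))) ∨ x = max(0.97, 0.90) = 0.97
¬(¬(z ⊗ ¬((¬(y ⊗ y) → z) → (y ⊗ z))) ∨ x) = 1 − 0.97 = 0.03
¬¬(¬(z ⊗ ¬((¬(y ⊗ y) → z) → (y ⊗ z))) ∨ x) = 1 − 0.03 = 0.97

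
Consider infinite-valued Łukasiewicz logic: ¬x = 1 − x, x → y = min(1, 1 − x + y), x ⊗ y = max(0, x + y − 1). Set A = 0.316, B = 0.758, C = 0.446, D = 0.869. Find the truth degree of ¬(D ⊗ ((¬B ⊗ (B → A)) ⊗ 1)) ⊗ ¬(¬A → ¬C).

¬B = 1 − 0.758 = 0.242
B → A = min(1, 1 − 0.758 + 0.316) = min(1, 0.558) = 0.558
¬B ⊗ (B → A) = max(0, 0.242 + 0.558 − 1) = max(0, -0.200) = 0.000
(¬B ⊗ (B → A)) ⊗ 1 = max(0, 0.000 + 1.000 − 1) = max(0, 0.000) = 0.000
D ⊗ ((¬B ⊗ (B → A)) ⊗ 1) = max(0, 0.869 + 0.000 − 1) = max(0, -0.131) = 0.000
¬(D ⊗ ((¬B ⊗ (B → A)) ⊗ 1)) = 1 − 0.000 = 1.000
¬A = 1 − 0.316 = 0.684
¬C = 1 − 0.446 = 0.554
¬A → ¬C = min(1, 1 − 0.684 + 0.554) = min(1, 0.870) = 0.870
¬(¬A → ¬C) = 1 − 0.870 = 0.130
¬(D ⊗ ((¬B ⊗ (B → A)) ⊗ 1)) ⊗ ¬(¬A → ¬C) = max(0, 1.000 + 0.130 − 1) = max(0, 0.130) = 0.130

0.130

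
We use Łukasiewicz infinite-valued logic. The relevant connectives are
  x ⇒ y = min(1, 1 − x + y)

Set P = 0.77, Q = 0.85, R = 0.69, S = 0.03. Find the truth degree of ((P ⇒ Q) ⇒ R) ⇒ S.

0.34

P ⇒ Q = min(1, 1 − 0.77 + 0.85) = min(1, 1.08) = 1.00
(P ⇒ Q) ⇒ R = min(1, 1 − 1.00 + 0.69) = min(1, 0.69) = 0.69
((P ⇒ Q) ⇒ R) ⇒ S = min(1, 1 − 0.69 + 0.03) = min(1, 0.34) = 0.34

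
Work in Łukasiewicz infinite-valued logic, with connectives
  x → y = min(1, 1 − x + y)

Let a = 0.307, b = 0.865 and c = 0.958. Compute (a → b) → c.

a → b = min(1, 1 − 0.307 + 0.865) = min(1, 1.558) = 1.000
(a → b) → c = min(1, 1 − 1.000 + 0.958) = min(1, 0.958) = 0.958

0.958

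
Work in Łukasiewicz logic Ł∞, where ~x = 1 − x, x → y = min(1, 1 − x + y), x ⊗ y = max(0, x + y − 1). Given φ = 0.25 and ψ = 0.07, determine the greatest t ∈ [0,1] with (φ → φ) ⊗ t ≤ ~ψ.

0.93

φ → φ = min(1, 1 − 0.25 + 0.25) = min(1, 1.00) = 1.00
So the left factor is φ → φ = 1.00.
~ψ = 1 − 0.07 = 0.93
So the right-hand bound is ~ψ = 0.93.
The residuum of the Łukasiewicz t-norm gives the supremum: min(1, 1 − 1.00 + 0.93).
1 − 1.00 + 0.93 = 0.93, so t = min(1, 0.93) = 0.93.
Check: 1.00 ⊗ 0.93 = max(0, 0.93) = 0.93 ≤ 0.93.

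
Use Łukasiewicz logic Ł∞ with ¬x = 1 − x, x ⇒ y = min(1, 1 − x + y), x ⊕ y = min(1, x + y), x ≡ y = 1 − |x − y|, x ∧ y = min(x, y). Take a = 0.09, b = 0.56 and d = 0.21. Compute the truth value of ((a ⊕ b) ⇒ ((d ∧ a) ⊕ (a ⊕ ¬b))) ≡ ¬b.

0.47

a ⊕ b = min(1, 0.09 + 0.56) = min(1, 0.65) = 0.65
d ∧ a = min(0.21, 0.09) = 0.09
¬b = 1 − 0.56 = 0.44
a ⊕ ¬b = min(1, 0.09 + 0.44) = min(1, 0.53) = 0.53
(d ∧ a) ⊕ (a ⊕ ¬b) = min(1, 0.09 + 0.53) = min(1, 0.62) = 0.62
(a ⊕ b) ⇒ ((d ∧ a) ⊕ (a ⊕ ¬b)) = min(1, 1 − 0.65 + 0.62) = min(1, 0.97) = 0.97
((a ⊕ b) ⇒ ((d ∧ a) ⊕ (a ⊕ ¬b))) ≡ ¬b = 1 − |0.97 − 0.44| = 1 − 0.53 = 0.47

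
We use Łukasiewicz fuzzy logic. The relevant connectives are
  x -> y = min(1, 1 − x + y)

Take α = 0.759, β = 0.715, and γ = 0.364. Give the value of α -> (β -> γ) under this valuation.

β -> γ = min(1, 1 − 0.715 + 0.364) = min(1, 0.649) = 0.649
α -> (β -> γ) = min(1, 1 − 0.759 + 0.649) = min(1, 0.890) = 0.890

0.890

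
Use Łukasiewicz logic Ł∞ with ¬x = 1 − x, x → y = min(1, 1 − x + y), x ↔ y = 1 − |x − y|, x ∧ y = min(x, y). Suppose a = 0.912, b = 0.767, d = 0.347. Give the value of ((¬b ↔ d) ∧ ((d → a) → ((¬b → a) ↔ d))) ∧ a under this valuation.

0.347

¬b = 1 − 0.767 = 0.233
¬b ↔ d = 1 − |0.233 − 0.347| = 1 − 0.114 = 0.886
d → a = min(1, 1 − 0.347 + 0.912) = min(1, 1.565) = 1.000
¬b → a = min(1, 1 − 0.233 + 0.912) = min(1, 1.679) = 1.000
(¬b → a) ↔ d = 1 − |1.000 − 0.347| = 1 − 0.653 = 0.347
(d → a) → ((¬b → a) ↔ d) = min(1, 1 − 1.000 + 0.347) = min(1, 0.347) = 0.347
(¬b ↔ d) ∧ ((d → a) → ((¬b → a) ↔ d)) = min(0.886, 0.347) = 0.347
((¬b ↔ d) ∧ ((d → a) → ((¬b → a) ↔ d))) ∧ a = min(0.347, 0.912) = 0.347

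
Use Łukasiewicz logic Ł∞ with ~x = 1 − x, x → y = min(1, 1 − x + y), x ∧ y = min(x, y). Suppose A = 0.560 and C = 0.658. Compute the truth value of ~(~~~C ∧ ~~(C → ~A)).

~C = 1 − 0.658 = 0.342
~~C = 1 − 0.342 = 0.658
~~~C = 1 − 0.658 = 0.342
~A = 1 − 0.560 = 0.440
C → ~A = min(1, 1 − 0.658 + 0.440) = min(1, 0.782) = 0.782
~(C → ~A) = 1 − 0.782 = 0.218
~~(C → ~A) = 1 − 0.218 = 0.782
~~~C ∧ ~~(C → ~A) = min(0.342, 0.782) = 0.342
~(~~~C ∧ ~~(C → ~A)) = 1 − 0.342 = 0.658

0.658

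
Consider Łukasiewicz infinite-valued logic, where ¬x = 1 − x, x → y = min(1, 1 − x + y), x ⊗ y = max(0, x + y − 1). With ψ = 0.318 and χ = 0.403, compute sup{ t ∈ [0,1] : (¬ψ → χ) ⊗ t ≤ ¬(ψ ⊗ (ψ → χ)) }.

¬ψ = 1 − 0.318 = 0.682
¬ψ → χ = min(1, 1 − 0.682 + 0.403) = min(1, 0.721) = 0.721
So the left factor is ¬ψ → χ = 0.721.
ψ → χ = min(1, 1 − 0.318 + 0.403) = min(1, 1.085) = 1.000
ψ ⊗ (ψ → χ) = max(0, 0.318 + 1.000 − 1) = max(0, 0.318) = 0.318
¬(ψ ⊗ (ψ → χ)) = 1 − 0.318 = 0.682
So the right-hand bound is ¬(ψ ⊗ (ψ → χ)) = 0.682.
The residuum of the Łukasiewicz t-norm gives the supremum: min(1, 1 − 0.721 + 0.682).
1 − 0.721 + 0.682 = 0.961, so t = min(1, 0.961) = 0.961.
Check: 0.721 ⊗ 0.961 = max(0, 0.682) = 0.682 ≤ 0.682.

0.961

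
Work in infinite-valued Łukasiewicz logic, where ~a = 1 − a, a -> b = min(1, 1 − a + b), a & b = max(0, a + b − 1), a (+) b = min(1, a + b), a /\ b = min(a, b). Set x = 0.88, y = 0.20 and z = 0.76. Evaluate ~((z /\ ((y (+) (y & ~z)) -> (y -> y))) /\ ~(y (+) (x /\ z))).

~z = 1 − 0.76 = 0.24
y & ~z = max(0, 0.20 + 0.24 − 1) = max(0, -0.56) = 0.00
y (+) (y & ~z) = min(1, 0.20 + 0.00) = min(1, 0.20) = 0.20
y -> y = min(1, 1 − 0.20 + 0.20) = min(1, 1.00) = 1.00
(y (+) (y & ~z)) -> (y -> y) = min(1, 1 − 0.20 + 1.00) = min(1, 1.80) = 1.00
z /\ ((y (+) (y & ~z)) -> (y -> y)) = min(0.76, 1.00) = 0.76
x /\ z = min(0.88, 0.76) = 0.76
y (+) (x /\ z) = min(1, 0.20 + 0.76) = min(1, 0.96) = 0.96
~(y (+) (x /\ z)) = 1 − 0.96 = 0.04
(z /\ ((y (+) (y & ~z)) -> (y -> y))) /\ ~(y (+) (x /\ z)) = min(0.76, 0.04) = 0.04
~((z /\ ((y (+) (y & ~z)) -> (y -> y))) /\ ~(y (+) (x /\ z))) = 1 − 0.04 = 0.96

0.96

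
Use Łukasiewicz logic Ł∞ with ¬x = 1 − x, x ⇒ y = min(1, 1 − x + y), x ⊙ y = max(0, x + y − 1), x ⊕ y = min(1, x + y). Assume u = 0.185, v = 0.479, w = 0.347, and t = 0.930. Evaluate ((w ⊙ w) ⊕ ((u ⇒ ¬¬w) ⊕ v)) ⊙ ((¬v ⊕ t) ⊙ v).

w ⊙ w = max(0, 0.347 + 0.347 − 1) = max(0, -0.306) = 0.000
¬w = 1 − 0.347 = 0.653
¬¬w = 1 − 0.653 = 0.347
u ⇒ ¬¬w = min(1, 1 − 0.185 + 0.347) = min(1, 1.162) = 1.000
(u ⇒ ¬¬w) ⊕ v = min(1, 1.000 + 0.479) = min(1, 1.479) = 1.000
(w ⊙ w) ⊕ ((u ⇒ ¬¬w) ⊕ v) = min(1, 0.000 + 1.000) = min(1, 1.000) = 1.000
¬v = 1 − 0.479 = 0.521
¬v ⊕ t = min(1, 0.521 + 0.930) = min(1, 1.451) = 1.000
(¬v ⊕ t) ⊙ v = max(0, 1.000 + 0.479 − 1) = max(0, 0.479) = 0.479
((w ⊙ w) ⊕ ((u ⇒ ¬¬w) ⊕ v)) ⊙ ((¬v ⊕ t) ⊙ v) = max(0, 1.000 + 0.479 − 1) = max(0, 0.479) = 0.479

0.479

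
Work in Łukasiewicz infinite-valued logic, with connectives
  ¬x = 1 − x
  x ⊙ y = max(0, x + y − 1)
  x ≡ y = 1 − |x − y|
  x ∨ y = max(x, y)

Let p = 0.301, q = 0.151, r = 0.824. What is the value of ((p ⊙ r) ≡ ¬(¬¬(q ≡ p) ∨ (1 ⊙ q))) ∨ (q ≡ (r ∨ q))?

0.975

p ⊙ r = max(0, 0.301 + 0.824 − 1) = max(0, 0.125) = 0.125
q ≡ p = 1 − |0.151 − 0.301| = 1 − 0.150 = 0.850
¬(q ≡ p) = 1 − 0.850 = 0.150
¬¬(q ≡ p) = 1 − 0.150 = 0.850
1 ⊙ q = max(0, 1.000 + 0.151 − 1) = max(0, 0.151) = 0.151
¬¬(q ≡ p) ∨ (1 ⊙ q) = max(0.850, 0.151) = 0.850
¬(¬¬(q ≡ p) ∨ (1 ⊙ q)) = 1 − 0.850 = 0.150
(p ⊙ r) ≡ ¬(¬¬(q ≡ p) ∨ (1 ⊙ q)) = 1 − |0.125 − 0.150| = 1 − 0.025 = 0.975
r ∨ q = max(0.824, 0.151) = 0.824
q ≡ (r ∨ q) = 1 − |0.151 − 0.824| = 1 − 0.673 = 0.327
((p ⊙ r) ≡ ¬(¬¬(q ≡ p) ∨ (1 ⊙ q))) ∨ (q ≡ (r ∨ q)) = max(0.975, 0.327) = 0.975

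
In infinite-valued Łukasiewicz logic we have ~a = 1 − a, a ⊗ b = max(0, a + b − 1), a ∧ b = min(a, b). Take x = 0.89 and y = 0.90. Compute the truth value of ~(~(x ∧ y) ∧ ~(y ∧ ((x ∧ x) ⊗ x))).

0.89

x ∧ y = min(0.89, 0.90) = 0.89
~(x ∧ y) = 1 − 0.89 = 0.11
x ∧ x = min(0.89, 0.89) = 0.89
(x ∧ x) ⊗ x = max(0, 0.89 + 0.89 − 1) = max(0, 0.78) = 0.78
y ∧ ((x ∧ x) ⊗ x) = min(0.90, 0.78) = 0.78
~(y ∧ ((x ∧ x) ⊗ x)) = 1 − 0.78 = 0.22
~(x ∧ y) ∧ ~(y ∧ ((x ∧ x) ⊗ x)) = min(0.11, 0.22) = 0.11
~(~(x ∧ y) ∧ ~(y ∧ ((x ∧ x) ⊗ x))) = 1 − 0.11 = 0.89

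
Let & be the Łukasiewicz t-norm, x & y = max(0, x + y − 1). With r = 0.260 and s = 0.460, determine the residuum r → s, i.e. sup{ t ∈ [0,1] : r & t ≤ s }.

The residuum of the Łukasiewicz t-norm gives the supremum: min(1, 1 − 0.260 + 0.460).
1 − 0.260 + 0.460 = 1.200, so t = min(1, 1.200) = 1.000.
Check: 0.260 & 1.000 = max(0, 0.260) = 0.260 ≤ 0.460.

1.000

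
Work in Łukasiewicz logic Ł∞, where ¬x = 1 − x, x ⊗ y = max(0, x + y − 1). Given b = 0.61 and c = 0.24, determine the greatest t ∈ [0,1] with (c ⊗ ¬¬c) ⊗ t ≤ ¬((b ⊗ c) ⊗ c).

¬c = 1 − 0.24 = 0.76
¬¬c = 1 − 0.76 = 0.24
c ⊗ ¬¬c = max(0, 0.24 + 0.24 − 1) = max(0, -0.52) = 0.00
So the left factor is c ⊗ ¬¬c = 0.00.
b ⊗ c = max(0, 0.61 + 0.24 − 1) = max(0, -0.15) = 0.00
(b ⊗ c) ⊗ c = max(0, 0.00 + 0.24 − 1) = max(0, -0.76) = 0.00
¬((b ⊗ c) ⊗ c) = 1 − 0.00 = 1.00
So the right-hand bound is ¬((b ⊗ c) ⊗ c) = 1.00.
The residuum of the Łukasiewicz t-norm gives the supremum: min(1, 1 − 0.00 + 1.00).
1 − 0.00 + 1.00 = 2.00, so t = min(1, 2.00) = 1.00.
Check: 0.00 ⊗ 1.00 = max(0, 0.00) = 0.00 ≤ 1.00.

1.00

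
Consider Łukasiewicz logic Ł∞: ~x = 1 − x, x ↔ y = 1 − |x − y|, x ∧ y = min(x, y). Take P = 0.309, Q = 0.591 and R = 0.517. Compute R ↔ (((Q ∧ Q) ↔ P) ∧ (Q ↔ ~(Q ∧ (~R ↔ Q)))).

0.799

Q ∧ Q = min(0.591, 0.591) = 0.591
(Q ∧ Q) ↔ P = 1 − |0.591 − 0.309| = 1 − 0.282 = 0.718
~R = 1 − 0.517 = 0.483
~R ↔ Q = 1 − |0.483 − 0.591| = 1 − 0.108 = 0.892
Q ∧ (~R ↔ Q) = min(0.591, 0.892) = 0.591
~(Q ∧ (~R ↔ Q)) = 1 − 0.591 = 0.409
Q ↔ ~(Q ∧ (~R ↔ Q)) = 1 − |0.591 − 0.409| = 1 − 0.182 = 0.818
((Q ∧ Q) ↔ P) ∧ (Q ↔ ~(Q ∧ (~R ↔ Q))) = min(0.718, 0.818) = 0.718
R ↔ (((Q ∧ Q) ↔ P) ∧ (Q ↔ ~(Q ∧ (~R ↔ Q)))) = 1 − |0.517 − 0.718| = 1 − 0.201 = 0.799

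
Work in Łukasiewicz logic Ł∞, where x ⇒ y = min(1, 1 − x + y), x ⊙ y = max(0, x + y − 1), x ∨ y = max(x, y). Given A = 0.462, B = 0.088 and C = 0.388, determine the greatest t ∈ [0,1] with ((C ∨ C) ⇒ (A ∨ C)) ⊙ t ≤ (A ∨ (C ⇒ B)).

C ∨ C = max(0.388, 0.388) = 0.388
A ∨ C = max(0.462, 0.388) = 0.462
(C ∨ C) ⇒ (A ∨ C) = min(1, 1 − 0.388 + 0.462) = min(1, 1.074) = 1.000
So the left factor is (C ∨ C) ⇒ (A ∨ C) = 1.000.
C ⇒ B = min(1, 1 − 0.388 + 0.088) = min(1, 0.700) = 0.700
A ∨ (C ⇒ B) = max(0.462, 0.700) = 0.700
So the right-hand bound is A ∨ (C ⇒ B) = 0.700.
The residuum of the Łukasiewicz t-norm gives the supremum: min(1, 1 − 1.000 + 0.700).
1 − 1.000 + 0.700 = 0.700, so t = min(1, 0.700) = 0.700.
Check: 1.000 ⊙ 0.700 = max(0, 0.700) = 0.700 ≤ 0.700.

0.700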